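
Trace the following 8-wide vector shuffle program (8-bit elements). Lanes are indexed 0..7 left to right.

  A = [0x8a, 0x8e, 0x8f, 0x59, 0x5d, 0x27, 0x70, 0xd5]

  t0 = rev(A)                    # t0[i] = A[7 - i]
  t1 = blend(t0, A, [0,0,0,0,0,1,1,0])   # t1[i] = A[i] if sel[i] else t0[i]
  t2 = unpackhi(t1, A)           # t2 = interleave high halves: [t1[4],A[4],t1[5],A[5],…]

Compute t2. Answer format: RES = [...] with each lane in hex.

RES = [0x59, 0x5d, 0x27, 0x27, 0x70, 0x70, 0x8a, 0xd5]

t0 = [0xd5, 0x70, 0x27, 0x5d, 0x59, 0x8f, 0x8e, 0x8a]
t1 = [0xd5, 0x70, 0x27, 0x5d, 0x59, 0x27, 0x70, 0x8a]
t2 = [0x59, 0x5d, 0x27, 0x27, 0x70, 0x70, 0x8a, 0xd5]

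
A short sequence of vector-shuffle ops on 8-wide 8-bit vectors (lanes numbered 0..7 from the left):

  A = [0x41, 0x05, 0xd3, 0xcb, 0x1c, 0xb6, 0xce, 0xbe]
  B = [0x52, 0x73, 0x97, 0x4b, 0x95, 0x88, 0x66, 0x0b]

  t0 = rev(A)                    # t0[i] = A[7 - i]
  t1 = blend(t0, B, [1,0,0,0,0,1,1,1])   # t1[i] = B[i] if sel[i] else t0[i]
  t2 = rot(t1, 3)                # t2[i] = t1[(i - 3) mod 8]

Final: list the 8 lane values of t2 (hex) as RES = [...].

  t0: be ce b6 1c cb d3 05 41
  t1: 52 ce b6 1c cb 88 66 0b
  t2: 88 66 0b 52 ce b6 1c cb

RES = [0x88, 0x66, 0x0b, 0x52, 0xce, 0xb6, 0x1c, 0xcb]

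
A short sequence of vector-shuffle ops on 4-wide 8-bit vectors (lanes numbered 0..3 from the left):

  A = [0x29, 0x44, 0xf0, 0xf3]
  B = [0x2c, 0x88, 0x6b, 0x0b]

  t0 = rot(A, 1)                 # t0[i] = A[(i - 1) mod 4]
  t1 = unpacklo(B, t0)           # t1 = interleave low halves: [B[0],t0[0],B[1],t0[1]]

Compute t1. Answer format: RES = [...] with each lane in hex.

RES = [0x2c, 0xf3, 0x88, 0x29]

  t0: f3 29 44 f0
  t1: 2c f3 88 29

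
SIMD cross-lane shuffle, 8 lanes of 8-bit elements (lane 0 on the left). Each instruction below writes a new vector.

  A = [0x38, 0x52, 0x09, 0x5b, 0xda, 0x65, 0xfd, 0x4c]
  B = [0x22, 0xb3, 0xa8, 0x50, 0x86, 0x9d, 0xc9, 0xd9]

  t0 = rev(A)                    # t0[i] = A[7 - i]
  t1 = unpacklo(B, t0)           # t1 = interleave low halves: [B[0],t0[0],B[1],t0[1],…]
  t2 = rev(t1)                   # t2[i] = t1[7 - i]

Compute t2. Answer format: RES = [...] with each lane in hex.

→ t0 |4c|fd|65|da|5b|09|52|38|
→ t1 |22|4c|b3|fd|a8|65|50|da|
→ t2 |da|50|65|a8|fd|b3|4c|22|

RES = [0xda, 0x50, 0x65, 0xa8, 0xfd, 0xb3, 0x4c, 0x22]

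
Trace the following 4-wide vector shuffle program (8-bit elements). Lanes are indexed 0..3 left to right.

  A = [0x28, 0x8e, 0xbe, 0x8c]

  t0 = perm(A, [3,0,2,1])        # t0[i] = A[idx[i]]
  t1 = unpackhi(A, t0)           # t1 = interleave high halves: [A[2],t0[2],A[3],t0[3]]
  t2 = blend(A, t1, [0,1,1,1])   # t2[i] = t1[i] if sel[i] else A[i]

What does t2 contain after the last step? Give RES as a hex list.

RES = [0x28, 0xbe, 0x8c, 0x8e]

t0 = [0x8c, 0x28, 0xbe, 0x8e]
t1 = [0xbe, 0xbe, 0x8c, 0x8e]
t2 = [0x28, 0xbe, 0x8c, 0x8e]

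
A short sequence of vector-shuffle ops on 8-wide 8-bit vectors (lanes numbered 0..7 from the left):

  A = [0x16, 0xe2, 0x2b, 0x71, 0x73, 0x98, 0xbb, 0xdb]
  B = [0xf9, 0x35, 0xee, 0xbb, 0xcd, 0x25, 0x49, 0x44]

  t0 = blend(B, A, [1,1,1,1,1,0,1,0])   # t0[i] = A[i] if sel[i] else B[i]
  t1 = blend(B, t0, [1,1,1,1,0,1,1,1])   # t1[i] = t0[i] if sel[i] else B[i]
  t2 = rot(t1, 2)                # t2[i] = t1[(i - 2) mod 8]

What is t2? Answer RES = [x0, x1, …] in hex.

→ t0 |16|e2|2b|71|73|25|bb|44|
→ t1 |16|e2|2b|71|cd|25|bb|44|
→ t2 |bb|44|16|e2|2b|71|cd|25|

RES = [0xbb, 0x44, 0x16, 0xe2, 0x2b, 0x71, 0xcd, 0x25]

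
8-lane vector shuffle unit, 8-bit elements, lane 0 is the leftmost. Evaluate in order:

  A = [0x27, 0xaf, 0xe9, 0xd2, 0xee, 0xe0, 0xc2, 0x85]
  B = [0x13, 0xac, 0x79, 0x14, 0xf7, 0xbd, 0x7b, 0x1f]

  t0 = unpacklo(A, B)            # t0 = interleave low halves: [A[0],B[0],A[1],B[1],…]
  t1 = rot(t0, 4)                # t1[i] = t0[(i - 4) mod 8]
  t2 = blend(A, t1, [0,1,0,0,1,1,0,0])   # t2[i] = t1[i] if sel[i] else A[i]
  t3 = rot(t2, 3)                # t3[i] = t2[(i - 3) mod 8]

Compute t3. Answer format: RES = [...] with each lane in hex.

t0 = [0x27, 0x13, 0xaf, 0xac, 0xe9, 0x79, 0xd2, 0x14]
t1 = [0xe9, 0x79, 0xd2, 0x14, 0x27, 0x13, 0xaf, 0xac]
t2 = [0x27, 0x79, 0xe9, 0xd2, 0x27, 0x13, 0xc2, 0x85]
t3 = [0x13, 0xc2, 0x85, 0x27, 0x79, 0xe9, 0xd2, 0x27]

RES = [ 0x13  0xc2  0x85  0x27  0x79  0xe9  0xd2  0x27 ]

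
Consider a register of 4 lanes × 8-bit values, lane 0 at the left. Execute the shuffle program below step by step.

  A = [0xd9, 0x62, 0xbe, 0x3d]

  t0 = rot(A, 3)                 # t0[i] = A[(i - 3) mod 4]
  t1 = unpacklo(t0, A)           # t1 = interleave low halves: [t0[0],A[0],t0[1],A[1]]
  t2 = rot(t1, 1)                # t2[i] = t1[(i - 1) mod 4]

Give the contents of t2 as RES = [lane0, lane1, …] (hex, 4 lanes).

RES = [ 0x62  0x62  0xd9  0xbe ]

  t0: 62 be 3d d9
  t1: 62 d9 be 62
  t2: 62 62 d9 be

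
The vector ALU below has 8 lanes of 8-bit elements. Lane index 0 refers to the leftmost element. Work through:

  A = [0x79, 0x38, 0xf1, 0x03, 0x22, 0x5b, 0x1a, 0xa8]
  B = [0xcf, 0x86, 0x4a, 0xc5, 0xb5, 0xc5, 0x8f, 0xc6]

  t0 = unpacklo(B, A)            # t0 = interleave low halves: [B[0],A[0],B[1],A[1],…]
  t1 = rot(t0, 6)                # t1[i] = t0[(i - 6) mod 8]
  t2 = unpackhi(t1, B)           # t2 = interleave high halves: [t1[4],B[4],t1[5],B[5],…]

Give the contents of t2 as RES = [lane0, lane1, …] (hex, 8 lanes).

t0 = [0xcf, 0x79, 0x86, 0x38, 0x4a, 0xf1, 0xc5, 0x03]
t1 = [0x86, 0x38, 0x4a, 0xf1, 0xc5, 0x03, 0xcf, 0x79]
t2 = [0xc5, 0xb5, 0x03, 0xc5, 0xcf, 0x8f, 0x79, 0xc6]

RES = [0xc5, 0xb5, 0x03, 0xc5, 0xcf, 0x8f, 0x79, 0xc6]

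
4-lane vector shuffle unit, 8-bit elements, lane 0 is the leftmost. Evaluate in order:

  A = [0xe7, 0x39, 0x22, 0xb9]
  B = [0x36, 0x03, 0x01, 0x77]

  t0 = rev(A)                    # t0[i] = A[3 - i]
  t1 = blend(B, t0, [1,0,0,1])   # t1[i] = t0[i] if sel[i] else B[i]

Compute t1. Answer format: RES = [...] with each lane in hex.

RES = [ 0xb9  0x03  0x01  0xe7 ]

→ t0 |b9|22|39|e7|
→ t1 |b9|03|01|e7|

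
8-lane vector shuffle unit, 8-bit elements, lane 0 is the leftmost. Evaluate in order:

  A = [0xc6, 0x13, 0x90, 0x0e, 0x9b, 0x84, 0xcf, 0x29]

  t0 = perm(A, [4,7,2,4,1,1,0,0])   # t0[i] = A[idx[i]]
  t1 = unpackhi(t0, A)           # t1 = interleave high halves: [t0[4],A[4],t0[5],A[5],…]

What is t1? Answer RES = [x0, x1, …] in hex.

t0 = [0x9b, 0x29, 0x90, 0x9b, 0x13, 0x13, 0xc6, 0xc6]
t1 = [0x13, 0x9b, 0x13, 0x84, 0xc6, 0xcf, 0xc6, 0x29]

RES = [0x13, 0x9b, 0x13, 0x84, 0xc6, 0xcf, 0xc6, 0x29]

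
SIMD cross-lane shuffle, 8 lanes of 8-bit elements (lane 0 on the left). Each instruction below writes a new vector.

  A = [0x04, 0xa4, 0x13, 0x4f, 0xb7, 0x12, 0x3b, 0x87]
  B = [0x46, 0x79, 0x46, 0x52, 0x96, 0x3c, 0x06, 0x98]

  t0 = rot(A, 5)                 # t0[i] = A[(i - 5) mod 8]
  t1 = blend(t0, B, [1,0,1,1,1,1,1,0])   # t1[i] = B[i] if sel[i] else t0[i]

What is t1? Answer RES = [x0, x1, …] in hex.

RES = [0x46, 0xb7, 0x46, 0x52, 0x96, 0x3c, 0x06, 0x13]

  t0: 4f b7 12 3b 87 04 a4 13
  t1: 46 b7 46 52 96 3c 06 13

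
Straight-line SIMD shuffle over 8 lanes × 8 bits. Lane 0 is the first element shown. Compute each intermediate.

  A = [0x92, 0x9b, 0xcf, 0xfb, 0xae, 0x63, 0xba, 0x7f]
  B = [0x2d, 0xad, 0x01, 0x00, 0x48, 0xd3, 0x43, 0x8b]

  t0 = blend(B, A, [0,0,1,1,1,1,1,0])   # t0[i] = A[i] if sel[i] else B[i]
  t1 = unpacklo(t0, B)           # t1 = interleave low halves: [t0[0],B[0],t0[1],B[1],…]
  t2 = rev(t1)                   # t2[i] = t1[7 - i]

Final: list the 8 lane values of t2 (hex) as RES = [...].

t0 = [0x2d, 0xad, 0xcf, 0xfb, 0xae, 0x63, 0xba, 0x8b]
t1 = [0x2d, 0x2d, 0xad, 0xad, 0xcf, 0x01, 0xfb, 0x00]
t2 = [0x00, 0xfb, 0x01, 0xcf, 0xad, 0xad, 0x2d, 0x2d]

RES = [ 0x00  0xfb  0x01  0xcf  0xad  0xad  0x2d  0x2d ]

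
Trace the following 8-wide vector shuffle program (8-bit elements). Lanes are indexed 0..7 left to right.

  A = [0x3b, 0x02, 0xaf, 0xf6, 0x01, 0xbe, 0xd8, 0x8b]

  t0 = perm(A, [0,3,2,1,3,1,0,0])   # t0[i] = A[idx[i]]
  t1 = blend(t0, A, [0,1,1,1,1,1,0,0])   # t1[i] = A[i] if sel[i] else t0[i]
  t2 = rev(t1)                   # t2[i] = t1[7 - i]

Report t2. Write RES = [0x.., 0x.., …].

RES = [ 0x3b  0x3b  0xbe  0x01  0xf6  0xaf  0x02  0x3b ]

→ t0 |3b|f6|af|02|f6|02|3b|3b|
→ t1 |3b|02|af|f6|01|be|3b|3b|
→ t2 |3b|3b|be|01|f6|af|02|3b|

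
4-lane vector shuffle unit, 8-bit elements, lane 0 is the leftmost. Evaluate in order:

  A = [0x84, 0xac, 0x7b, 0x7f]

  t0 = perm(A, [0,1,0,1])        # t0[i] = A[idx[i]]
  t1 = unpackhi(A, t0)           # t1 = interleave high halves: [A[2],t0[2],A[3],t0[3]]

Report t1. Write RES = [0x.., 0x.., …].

RES = [0x7b, 0x84, 0x7f, 0xac]

t0 = [0x84, 0xac, 0x84, 0xac]
t1 = [0x7b, 0x84, 0x7f, 0xac]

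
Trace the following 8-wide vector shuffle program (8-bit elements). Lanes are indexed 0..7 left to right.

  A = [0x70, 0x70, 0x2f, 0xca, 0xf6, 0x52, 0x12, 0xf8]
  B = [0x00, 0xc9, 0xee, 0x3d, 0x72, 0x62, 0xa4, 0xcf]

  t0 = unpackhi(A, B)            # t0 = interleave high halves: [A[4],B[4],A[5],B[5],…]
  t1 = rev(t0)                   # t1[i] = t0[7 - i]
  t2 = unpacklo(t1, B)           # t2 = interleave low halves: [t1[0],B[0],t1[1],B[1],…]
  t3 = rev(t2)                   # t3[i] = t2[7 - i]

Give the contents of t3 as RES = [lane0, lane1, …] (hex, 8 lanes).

RES = [0x3d, 0x12, 0xee, 0xa4, 0xc9, 0xf8, 0x00, 0xcf]

→ t0 |f6|72|52|62|12|a4|f8|cf|
→ t1 |cf|f8|a4|12|62|52|72|f6|
→ t2 |cf|00|f8|c9|a4|ee|12|3d|
→ t3 |3d|12|ee|a4|c9|f8|00|cf|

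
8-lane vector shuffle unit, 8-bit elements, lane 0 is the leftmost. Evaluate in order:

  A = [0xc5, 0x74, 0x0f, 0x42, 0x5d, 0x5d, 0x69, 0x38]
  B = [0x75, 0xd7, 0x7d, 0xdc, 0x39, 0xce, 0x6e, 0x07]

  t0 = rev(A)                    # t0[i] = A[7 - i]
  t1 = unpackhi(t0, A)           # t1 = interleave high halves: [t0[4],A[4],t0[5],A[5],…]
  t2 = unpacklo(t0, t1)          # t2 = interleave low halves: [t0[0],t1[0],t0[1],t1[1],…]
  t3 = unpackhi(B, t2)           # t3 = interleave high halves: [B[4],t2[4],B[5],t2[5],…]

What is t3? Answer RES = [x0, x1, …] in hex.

  t0: 38 69 5d 5d 42 0f 74 c5
  t1: 42 5d 0f 5d 74 69 c5 38
  t2: 38 42 69 5d 5d 0f 5d 5d
  t3: 39 5d ce 0f 6e 5d 07 5d

RES = [0x39, 0x5d, 0xce, 0x0f, 0x6e, 0x5d, 0x07, 0x5d]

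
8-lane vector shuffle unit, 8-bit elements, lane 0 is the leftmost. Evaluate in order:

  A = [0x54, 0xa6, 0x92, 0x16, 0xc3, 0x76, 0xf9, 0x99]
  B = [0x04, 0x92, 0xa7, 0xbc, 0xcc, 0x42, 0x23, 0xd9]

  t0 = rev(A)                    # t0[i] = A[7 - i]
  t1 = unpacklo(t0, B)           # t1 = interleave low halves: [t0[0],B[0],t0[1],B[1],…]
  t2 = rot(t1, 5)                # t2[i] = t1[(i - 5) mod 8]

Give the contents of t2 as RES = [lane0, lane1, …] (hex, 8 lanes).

→ t0 |99|f9|76|c3|16|92|a6|54|
→ t1 |99|04|f9|92|76|a7|c3|bc|
→ t2 |92|76|a7|c3|bc|99|04|f9|

RES = [0x92, 0x76, 0xa7, 0xc3, 0xbc, 0x99, 0x04, 0xf9]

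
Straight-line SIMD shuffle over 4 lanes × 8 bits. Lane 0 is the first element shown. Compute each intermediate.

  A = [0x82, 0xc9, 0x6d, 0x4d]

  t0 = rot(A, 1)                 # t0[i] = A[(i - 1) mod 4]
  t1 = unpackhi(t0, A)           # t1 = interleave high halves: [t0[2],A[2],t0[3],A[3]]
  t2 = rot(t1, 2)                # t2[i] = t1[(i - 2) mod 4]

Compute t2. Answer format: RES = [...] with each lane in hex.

RES = [ 0x6d  0x4d  0xc9  0x6d ]

→ t0 |4d|82|c9|6d|
→ t1 |c9|6d|6d|4d|
→ t2 |6d|4d|c9|6d|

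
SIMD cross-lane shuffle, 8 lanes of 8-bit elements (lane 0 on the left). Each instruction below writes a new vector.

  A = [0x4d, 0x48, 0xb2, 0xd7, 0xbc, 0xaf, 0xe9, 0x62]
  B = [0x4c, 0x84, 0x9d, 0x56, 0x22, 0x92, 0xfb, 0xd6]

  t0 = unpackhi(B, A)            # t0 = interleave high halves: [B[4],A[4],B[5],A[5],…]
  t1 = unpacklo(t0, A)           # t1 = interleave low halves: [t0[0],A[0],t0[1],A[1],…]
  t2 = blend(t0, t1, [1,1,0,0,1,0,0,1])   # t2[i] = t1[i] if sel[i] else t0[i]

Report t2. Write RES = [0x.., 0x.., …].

→ t0 |22|bc|92|af|fb|e9|d6|62|
→ t1 |22|4d|bc|48|92|b2|af|d7|
→ t2 |22|4d|92|af|92|e9|d6|d7|

RES = [0x22, 0x4d, 0x92, 0xaf, 0x92, 0xe9, 0xd6, 0xd7]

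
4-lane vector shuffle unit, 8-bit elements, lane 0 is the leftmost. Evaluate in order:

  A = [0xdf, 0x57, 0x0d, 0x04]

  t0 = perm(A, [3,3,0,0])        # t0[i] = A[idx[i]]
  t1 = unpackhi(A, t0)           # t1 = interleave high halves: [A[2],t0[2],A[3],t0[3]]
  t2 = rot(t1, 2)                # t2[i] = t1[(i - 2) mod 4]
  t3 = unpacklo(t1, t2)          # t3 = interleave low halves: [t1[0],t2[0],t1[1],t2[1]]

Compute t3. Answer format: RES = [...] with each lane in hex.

  t0: 04 04 df df
  t1: 0d df 04 df
  t2: 04 df 0d df
  t3: 0d 04 df df

RES = [ 0x0d  0x04  0xdf  0xdf ]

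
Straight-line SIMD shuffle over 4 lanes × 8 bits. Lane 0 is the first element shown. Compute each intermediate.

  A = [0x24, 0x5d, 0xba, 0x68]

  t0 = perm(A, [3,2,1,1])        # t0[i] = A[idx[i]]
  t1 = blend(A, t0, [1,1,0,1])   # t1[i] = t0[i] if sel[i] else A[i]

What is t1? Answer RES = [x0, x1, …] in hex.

RES = [ 0x68  0xba  0xba  0x5d ]

t0 = [0x68, 0xba, 0x5d, 0x5d]
t1 = [0x68, 0xba, 0xba, 0x5d]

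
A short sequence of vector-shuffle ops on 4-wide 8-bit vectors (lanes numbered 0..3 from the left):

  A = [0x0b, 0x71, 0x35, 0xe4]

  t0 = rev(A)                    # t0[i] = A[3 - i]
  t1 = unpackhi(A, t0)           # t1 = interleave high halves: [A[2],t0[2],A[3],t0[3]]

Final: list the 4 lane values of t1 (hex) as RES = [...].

RES = [0x35, 0x71, 0xe4, 0x0b]

t0 = [0xe4, 0x35, 0x71, 0x0b]
t1 = [0x35, 0x71, 0xe4, 0x0b]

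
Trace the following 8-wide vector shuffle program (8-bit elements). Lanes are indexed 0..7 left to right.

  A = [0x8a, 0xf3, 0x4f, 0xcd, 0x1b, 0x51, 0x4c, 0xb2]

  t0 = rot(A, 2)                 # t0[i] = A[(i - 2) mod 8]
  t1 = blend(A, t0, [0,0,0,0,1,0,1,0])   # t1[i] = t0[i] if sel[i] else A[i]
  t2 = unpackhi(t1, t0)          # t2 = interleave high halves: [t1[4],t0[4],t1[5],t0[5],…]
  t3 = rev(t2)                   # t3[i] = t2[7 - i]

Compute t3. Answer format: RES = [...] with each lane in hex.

t0 = [0x4c, 0xb2, 0x8a, 0xf3, 0x4f, 0xcd, 0x1b, 0x51]
t1 = [0x8a, 0xf3, 0x4f, 0xcd, 0x4f, 0x51, 0x1b, 0xb2]
t2 = [0x4f, 0x4f, 0x51, 0xcd, 0x1b, 0x1b, 0xb2, 0x51]
t3 = [0x51, 0xb2, 0x1b, 0x1b, 0xcd, 0x51, 0x4f, 0x4f]

RES = [0x51, 0xb2, 0x1b, 0x1b, 0xcd, 0x51, 0x4f, 0x4f]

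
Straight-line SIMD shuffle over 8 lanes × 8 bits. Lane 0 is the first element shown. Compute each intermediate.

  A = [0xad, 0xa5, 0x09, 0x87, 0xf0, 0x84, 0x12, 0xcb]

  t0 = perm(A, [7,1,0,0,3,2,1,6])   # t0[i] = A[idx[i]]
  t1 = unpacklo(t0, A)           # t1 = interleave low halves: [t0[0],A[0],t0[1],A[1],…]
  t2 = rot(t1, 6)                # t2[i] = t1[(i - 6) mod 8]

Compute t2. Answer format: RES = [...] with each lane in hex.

  t0: cb a5 ad ad 87 09 a5 12
  t1: cb ad a5 a5 ad 09 ad 87
  t2: a5 a5 ad 09 ad 87 cb ad

RES = [0xa5, 0xa5, 0xad, 0x09, 0xad, 0x87, 0xcb, 0xad]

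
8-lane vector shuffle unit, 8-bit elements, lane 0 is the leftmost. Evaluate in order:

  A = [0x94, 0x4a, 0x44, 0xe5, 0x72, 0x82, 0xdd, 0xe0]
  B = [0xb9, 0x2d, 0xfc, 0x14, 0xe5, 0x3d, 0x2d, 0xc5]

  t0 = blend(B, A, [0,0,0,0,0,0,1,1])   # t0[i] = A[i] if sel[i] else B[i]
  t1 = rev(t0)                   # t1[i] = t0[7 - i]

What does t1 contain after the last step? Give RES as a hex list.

RES = [0xe0, 0xdd, 0x3d, 0xe5, 0x14, 0xfc, 0x2d, 0xb9]

t0 = [0xb9, 0x2d, 0xfc, 0x14, 0xe5, 0x3d, 0xdd, 0xe0]
t1 = [0xe0, 0xdd, 0x3d, 0xe5, 0x14, 0xfc, 0x2d, 0xb9]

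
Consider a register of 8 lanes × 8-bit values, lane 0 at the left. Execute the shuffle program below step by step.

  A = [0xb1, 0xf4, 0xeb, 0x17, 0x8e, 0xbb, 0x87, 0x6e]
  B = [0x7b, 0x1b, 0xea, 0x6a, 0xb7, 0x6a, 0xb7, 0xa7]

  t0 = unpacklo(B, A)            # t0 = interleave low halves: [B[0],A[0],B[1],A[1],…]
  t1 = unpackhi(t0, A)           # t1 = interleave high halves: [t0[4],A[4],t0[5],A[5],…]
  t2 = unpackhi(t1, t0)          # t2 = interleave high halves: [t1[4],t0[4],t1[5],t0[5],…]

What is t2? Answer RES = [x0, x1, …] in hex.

t0 = [0x7b, 0xb1, 0x1b, 0xf4, 0xea, 0xeb, 0x6a, 0x17]
t1 = [0xea, 0x8e, 0xeb, 0xbb, 0x6a, 0x87, 0x17, 0x6e]
t2 = [0x6a, 0xea, 0x87, 0xeb, 0x17, 0x6a, 0x6e, 0x17]

RES = [0x6a, 0xea, 0x87, 0xeb, 0x17, 0x6a, 0x6e, 0x17]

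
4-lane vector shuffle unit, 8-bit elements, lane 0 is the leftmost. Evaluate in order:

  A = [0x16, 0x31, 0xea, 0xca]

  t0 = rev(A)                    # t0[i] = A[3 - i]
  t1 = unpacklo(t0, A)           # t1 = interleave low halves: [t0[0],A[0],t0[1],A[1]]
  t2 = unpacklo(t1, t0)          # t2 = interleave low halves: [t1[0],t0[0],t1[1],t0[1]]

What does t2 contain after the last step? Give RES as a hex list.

  t0: ca ea 31 16
  t1: ca 16 ea 31
  t2: ca ca 16 ea

RES = [ 0xca  0xca  0x16  0xea ]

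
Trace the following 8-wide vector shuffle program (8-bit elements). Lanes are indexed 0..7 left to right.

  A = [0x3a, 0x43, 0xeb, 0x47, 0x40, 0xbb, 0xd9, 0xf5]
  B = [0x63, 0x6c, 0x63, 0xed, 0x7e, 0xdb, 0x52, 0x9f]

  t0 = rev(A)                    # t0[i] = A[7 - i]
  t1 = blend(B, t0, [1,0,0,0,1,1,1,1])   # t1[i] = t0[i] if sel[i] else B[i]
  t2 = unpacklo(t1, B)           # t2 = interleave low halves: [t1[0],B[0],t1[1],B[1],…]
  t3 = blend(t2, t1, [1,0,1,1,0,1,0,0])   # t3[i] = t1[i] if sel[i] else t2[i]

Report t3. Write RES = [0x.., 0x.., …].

  t0: f5 d9 bb 40 47 eb 43 3a
  t1: f5 6c 63 ed 47 eb 43 3a
  t2: f5 63 6c 6c 63 63 ed ed
  t3: f5 63 63 ed 63 eb ed ed

RES = [0xf5, 0x63, 0x63, 0xed, 0x63, 0xeb, 0xed, 0xed]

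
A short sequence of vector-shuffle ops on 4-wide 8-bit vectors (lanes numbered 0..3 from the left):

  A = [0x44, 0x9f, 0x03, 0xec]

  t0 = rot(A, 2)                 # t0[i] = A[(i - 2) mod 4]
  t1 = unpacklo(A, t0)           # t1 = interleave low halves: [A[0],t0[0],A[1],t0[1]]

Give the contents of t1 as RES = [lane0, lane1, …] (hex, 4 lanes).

→ t0 |03|ec|44|9f|
→ t1 |44|03|9f|ec|

RES = [0x44, 0x03, 0x9f, 0xec]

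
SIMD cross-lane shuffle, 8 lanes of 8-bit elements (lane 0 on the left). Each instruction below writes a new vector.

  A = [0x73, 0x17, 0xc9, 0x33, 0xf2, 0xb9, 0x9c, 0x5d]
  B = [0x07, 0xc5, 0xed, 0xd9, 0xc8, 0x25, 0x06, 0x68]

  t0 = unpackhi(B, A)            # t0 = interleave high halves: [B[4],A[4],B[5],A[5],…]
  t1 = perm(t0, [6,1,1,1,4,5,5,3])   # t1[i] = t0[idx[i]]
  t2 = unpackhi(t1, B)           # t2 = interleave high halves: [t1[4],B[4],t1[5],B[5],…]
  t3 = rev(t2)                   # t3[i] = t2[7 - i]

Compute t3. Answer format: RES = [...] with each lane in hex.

RES = [ 0x68  0xb9  0x06  0x9c  0x25  0x9c  0xc8  0x06 ]

  t0: c8 f2 25 b9 06 9c 68 5d
  t1: 68 f2 f2 f2 06 9c 9c b9
  t2: 06 c8 9c 25 9c 06 b9 68
  t3: 68 b9 06 9c 25 9c c8 06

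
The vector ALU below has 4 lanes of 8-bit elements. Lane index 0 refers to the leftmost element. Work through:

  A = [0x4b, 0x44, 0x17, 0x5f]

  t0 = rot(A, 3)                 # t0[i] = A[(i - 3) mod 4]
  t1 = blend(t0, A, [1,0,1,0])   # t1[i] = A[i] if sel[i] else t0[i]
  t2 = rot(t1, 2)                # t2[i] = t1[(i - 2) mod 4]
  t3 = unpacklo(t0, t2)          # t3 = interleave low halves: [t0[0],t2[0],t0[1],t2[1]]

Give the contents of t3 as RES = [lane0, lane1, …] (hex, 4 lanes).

RES = [ 0x44  0x17  0x17  0x4b ]

  t0: 44 17 5f 4b
  t1: 4b 17 17 4b
  t2: 17 4b 4b 17
  t3: 44 17 17 4b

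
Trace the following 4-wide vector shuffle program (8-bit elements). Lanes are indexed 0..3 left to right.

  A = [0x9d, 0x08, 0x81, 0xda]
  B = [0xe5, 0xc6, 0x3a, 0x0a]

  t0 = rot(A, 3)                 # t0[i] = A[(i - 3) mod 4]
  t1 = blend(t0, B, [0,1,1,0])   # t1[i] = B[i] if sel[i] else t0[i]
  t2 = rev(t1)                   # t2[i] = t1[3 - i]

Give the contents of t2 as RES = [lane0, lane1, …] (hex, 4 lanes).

  t0: 08 81 da 9d
  t1: 08 c6 3a 9d
  t2: 9d 3a c6 08

RES = [0x9d, 0x3a, 0xc6, 0x08]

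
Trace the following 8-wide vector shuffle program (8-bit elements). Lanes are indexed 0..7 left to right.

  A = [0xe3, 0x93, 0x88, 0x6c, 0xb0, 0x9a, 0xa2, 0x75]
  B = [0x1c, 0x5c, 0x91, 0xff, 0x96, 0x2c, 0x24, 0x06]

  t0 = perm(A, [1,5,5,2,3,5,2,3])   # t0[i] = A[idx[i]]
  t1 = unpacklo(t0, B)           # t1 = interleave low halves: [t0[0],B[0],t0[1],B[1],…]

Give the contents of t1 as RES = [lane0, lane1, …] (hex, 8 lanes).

RES = [0x93, 0x1c, 0x9a, 0x5c, 0x9a, 0x91, 0x88, 0xff]

  t0: 93 9a 9a 88 6c 9a 88 6c
  t1: 93 1c 9a 5c 9a 91 88 ff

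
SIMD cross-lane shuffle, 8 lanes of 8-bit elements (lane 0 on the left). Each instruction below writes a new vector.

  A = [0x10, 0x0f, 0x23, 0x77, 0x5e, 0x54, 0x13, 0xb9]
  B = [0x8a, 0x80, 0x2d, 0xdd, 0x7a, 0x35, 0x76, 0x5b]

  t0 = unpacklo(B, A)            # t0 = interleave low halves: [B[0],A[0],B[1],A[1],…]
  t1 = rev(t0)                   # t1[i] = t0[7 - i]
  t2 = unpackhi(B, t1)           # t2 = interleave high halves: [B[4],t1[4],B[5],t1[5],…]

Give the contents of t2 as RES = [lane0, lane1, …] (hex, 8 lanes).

RES = [0x7a, 0x0f, 0x35, 0x80, 0x76, 0x10, 0x5b, 0x8a]

→ t0 |8a|10|80|0f|2d|23|dd|77|
→ t1 |77|dd|23|2d|0f|80|10|8a|
→ t2 |7a|0f|35|80|76|10|5b|8a|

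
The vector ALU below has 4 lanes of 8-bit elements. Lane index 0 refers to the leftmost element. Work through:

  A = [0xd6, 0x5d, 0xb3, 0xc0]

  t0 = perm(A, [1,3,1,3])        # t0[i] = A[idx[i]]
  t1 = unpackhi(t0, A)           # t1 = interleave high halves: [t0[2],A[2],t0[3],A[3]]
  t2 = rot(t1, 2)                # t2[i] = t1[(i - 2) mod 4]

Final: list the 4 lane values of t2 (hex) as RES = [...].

RES = [0xc0, 0xc0, 0x5d, 0xb3]

  t0: 5d c0 5d c0
  t1: 5d b3 c0 c0
  t2: c0 c0 5d b3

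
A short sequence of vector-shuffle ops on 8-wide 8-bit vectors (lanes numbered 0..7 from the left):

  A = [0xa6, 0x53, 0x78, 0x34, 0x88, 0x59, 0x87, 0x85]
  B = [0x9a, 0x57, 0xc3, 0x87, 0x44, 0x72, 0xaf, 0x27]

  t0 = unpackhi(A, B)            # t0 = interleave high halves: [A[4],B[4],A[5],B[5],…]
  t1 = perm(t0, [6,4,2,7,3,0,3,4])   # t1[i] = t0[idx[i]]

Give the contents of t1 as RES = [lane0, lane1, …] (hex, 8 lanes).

→ t0 |88|44|59|72|87|af|85|27|
→ t1 |85|87|59|27|72|88|72|87|

RES = [0x85, 0x87, 0x59, 0x27, 0x72, 0x88, 0x72, 0x87]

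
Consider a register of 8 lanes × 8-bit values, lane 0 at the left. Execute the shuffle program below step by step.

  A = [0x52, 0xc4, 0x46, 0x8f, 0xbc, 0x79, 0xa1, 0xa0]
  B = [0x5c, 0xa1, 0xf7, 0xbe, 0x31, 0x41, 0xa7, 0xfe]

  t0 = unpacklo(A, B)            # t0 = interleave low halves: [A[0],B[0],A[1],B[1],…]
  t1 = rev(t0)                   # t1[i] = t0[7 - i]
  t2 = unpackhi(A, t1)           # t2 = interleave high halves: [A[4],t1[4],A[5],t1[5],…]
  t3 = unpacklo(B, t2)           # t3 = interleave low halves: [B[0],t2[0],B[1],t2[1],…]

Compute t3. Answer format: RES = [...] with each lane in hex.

  t0: 52 5c c4 a1 46 f7 8f be
  t1: be 8f f7 46 a1 c4 5c 52
  t2: bc a1 79 c4 a1 5c a0 52
  t3: 5c bc a1 a1 f7 79 be c4

RES = [0x5c, 0xbc, 0xa1, 0xa1, 0xf7, 0x79, 0xbe, 0xc4]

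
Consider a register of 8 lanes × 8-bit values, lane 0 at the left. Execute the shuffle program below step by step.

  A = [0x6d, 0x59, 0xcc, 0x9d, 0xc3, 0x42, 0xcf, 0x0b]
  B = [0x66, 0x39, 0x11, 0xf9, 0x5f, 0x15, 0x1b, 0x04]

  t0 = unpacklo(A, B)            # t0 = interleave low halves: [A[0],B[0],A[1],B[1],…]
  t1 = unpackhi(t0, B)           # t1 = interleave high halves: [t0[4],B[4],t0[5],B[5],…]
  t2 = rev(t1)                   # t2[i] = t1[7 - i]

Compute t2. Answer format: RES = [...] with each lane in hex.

→ t0 |6d|66|59|39|cc|11|9d|f9|
→ t1 |cc|5f|11|15|9d|1b|f9|04|
→ t2 |04|f9|1b|9d|15|11|5f|cc|

RES = [0x04, 0xf9, 0x1b, 0x9d, 0x15, 0x11, 0x5f, 0xcc]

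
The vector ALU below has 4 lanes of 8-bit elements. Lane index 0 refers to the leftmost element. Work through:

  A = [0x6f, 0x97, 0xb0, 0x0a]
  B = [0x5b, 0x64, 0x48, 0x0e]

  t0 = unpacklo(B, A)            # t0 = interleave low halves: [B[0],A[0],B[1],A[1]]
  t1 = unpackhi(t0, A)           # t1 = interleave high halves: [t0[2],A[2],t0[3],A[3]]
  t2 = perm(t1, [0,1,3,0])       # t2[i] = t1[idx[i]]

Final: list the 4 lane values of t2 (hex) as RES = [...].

RES = [0x64, 0xb0, 0x0a, 0x64]

t0 = [0x5b, 0x6f, 0x64, 0x97]
t1 = [0x64, 0xb0, 0x97, 0x0a]
t2 = [0x64, 0xb0, 0x0a, 0x64]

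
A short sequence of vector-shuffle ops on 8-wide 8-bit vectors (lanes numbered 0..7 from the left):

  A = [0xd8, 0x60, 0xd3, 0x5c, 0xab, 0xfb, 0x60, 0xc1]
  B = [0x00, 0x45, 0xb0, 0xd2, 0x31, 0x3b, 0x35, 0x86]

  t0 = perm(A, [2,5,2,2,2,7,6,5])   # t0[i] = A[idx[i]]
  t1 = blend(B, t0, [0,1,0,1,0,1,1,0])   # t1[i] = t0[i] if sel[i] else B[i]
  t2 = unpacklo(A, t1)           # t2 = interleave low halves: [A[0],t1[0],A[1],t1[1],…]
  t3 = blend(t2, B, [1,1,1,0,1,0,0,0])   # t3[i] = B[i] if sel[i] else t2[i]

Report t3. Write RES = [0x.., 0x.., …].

RES = [0x00, 0x45, 0xb0, 0xfb, 0x31, 0xb0, 0x5c, 0xd3]

  t0: d3 fb d3 d3 d3 c1 60 fb
  t1: 00 fb b0 d3 31 c1 60 86
  t2: d8 00 60 fb d3 b0 5c d3
  t3: 00 45 b0 fb 31 b0 5c d3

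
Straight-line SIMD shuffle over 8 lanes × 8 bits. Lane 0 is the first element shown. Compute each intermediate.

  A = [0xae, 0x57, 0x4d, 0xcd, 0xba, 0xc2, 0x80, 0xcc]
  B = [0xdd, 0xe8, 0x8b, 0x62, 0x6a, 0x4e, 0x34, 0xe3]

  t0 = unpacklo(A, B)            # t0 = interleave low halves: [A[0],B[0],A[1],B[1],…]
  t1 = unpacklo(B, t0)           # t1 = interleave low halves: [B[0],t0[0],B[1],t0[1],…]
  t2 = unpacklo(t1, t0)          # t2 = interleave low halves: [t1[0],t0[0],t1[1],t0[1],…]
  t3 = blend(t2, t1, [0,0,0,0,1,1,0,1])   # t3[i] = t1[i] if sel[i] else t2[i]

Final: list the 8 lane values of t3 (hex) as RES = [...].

RES = [0xdd, 0xae, 0xae, 0xdd, 0x8b, 0x57, 0xdd, 0xe8]

→ t0 |ae|dd|57|e8|4d|8b|cd|62|
→ t1 |dd|ae|e8|dd|8b|57|62|e8|
→ t2 |dd|ae|ae|dd|e8|57|dd|e8|
→ t3 |dd|ae|ae|dd|8b|57|dd|e8|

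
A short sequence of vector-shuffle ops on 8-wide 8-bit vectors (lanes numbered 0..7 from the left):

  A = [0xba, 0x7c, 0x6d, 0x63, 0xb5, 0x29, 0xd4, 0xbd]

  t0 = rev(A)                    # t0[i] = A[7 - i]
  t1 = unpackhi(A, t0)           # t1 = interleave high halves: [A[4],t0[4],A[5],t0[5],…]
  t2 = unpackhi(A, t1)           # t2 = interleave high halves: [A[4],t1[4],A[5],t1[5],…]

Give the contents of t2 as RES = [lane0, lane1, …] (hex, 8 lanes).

  t0: bd d4 29 b5 63 6d 7c ba
  t1: b5 63 29 6d d4 7c bd ba
  t2: b5 d4 29 7c d4 bd bd ba

RES = [0xb5, 0xd4, 0x29, 0x7c, 0xd4, 0xbd, 0xbd, 0xba]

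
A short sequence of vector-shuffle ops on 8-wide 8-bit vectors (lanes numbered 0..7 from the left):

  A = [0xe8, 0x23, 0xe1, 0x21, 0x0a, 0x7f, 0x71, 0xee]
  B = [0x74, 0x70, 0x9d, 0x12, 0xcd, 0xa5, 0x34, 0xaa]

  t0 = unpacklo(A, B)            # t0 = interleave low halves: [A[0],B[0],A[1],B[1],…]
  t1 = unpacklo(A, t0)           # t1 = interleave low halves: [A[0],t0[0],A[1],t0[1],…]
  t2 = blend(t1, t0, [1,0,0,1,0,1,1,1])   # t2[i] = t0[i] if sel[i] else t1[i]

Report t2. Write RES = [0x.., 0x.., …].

t0 = [0xe8, 0x74, 0x23, 0x70, 0xe1, 0x9d, 0x21, 0x12]
t1 = [0xe8, 0xe8, 0x23, 0x74, 0xe1, 0x23, 0x21, 0x70]
t2 = [0xe8, 0xe8, 0x23, 0x70, 0xe1, 0x9d, 0x21, 0x12]

RES = [ 0xe8  0xe8  0x23  0x70  0xe1  0x9d  0x21  0x12 ]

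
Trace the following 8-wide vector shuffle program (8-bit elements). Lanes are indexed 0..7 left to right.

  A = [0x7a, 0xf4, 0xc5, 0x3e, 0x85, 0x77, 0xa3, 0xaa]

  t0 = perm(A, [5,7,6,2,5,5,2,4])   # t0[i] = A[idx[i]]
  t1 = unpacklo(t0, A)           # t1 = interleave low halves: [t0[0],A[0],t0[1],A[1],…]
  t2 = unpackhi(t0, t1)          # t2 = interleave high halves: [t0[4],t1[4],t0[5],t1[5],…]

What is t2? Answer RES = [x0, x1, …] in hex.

RES = [0x77, 0xa3, 0x77, 0xc5, 0xc5, 0xc5, 0x85, 0x3e]

  t0: 77 aa a3 c5 77 77 c5 85
  t1: 77 7a aa f4 a3 c5 c5 3e
  t2: 77 a3 77 c5 c5 c5 85 3e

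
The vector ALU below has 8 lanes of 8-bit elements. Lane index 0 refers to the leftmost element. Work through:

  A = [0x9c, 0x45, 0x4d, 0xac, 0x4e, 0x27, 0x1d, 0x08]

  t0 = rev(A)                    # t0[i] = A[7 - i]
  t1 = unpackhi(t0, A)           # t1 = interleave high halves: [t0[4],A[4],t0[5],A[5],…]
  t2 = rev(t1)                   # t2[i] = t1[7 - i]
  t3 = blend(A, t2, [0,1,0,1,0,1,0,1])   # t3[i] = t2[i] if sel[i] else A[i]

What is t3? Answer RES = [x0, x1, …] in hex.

RES = [ 0x9c  0x9c  0x4d  0x45  0x4e  0x4d  0x1d  0xac ]

  t0: 08 1d 27 4e ac 4d 45 9c
  t1: ac 4e 4d 27 45 1d 9c 08
  t2: 08 9c 1d 45 27 4d 4e ac
  t3: 9c 9c 4d 45 4e 4d 1d ac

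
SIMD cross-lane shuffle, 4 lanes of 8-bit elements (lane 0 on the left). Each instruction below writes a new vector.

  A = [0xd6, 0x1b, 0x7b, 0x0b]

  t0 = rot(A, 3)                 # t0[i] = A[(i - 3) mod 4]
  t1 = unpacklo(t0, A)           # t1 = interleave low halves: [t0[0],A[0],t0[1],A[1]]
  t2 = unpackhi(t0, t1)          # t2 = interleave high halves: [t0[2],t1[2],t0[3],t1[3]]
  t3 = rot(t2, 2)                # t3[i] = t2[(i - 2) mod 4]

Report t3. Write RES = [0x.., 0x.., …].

→ t0 |1b|7b|0b|d6|
→ t1 |1b|d6|7b|1b|
→ t2 |0b|7b|d6|1b|
→ t3 |d6|1b|0b|7b|

RES = [0xd6, 0x1b, 0x0b, 0x7b]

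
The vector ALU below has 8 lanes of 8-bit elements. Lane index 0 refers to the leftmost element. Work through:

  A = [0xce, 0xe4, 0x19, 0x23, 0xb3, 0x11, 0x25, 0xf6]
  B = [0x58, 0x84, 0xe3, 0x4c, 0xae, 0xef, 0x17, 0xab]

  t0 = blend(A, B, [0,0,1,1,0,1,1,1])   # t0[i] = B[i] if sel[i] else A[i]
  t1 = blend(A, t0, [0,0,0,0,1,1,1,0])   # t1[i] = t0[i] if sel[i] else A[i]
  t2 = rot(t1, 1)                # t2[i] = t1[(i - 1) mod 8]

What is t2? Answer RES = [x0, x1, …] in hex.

RES = [ 0xf6  0xce  0xe4  0x19  0x23  0xb3  0xef  0x17 ]

→ t0 |ce|e4|e3|4c|b3|ef|17|ab|
→ t1 |ce|e4|19|23|b3|ef|17|f6|
→ t2 |f6|ce|e4|19|23|b3|ef|17|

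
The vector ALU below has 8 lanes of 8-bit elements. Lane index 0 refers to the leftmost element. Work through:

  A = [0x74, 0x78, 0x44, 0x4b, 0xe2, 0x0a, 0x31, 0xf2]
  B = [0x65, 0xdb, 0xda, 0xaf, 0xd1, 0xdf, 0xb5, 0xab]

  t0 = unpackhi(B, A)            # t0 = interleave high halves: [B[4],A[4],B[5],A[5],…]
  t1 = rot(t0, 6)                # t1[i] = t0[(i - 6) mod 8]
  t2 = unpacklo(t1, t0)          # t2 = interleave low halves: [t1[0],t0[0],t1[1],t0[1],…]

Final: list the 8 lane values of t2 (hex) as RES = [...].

RES = [ 0xdf  0xd1  0x0a  0xe2  0xb5  0xdf  0x31  0x0a ]

  t0: d1 e2 df 0a b5 31 ab f2
  t1: df 0a b5 31 ab f2 d1 e2
  t2: df d1 0a e2 b5 df 31 0a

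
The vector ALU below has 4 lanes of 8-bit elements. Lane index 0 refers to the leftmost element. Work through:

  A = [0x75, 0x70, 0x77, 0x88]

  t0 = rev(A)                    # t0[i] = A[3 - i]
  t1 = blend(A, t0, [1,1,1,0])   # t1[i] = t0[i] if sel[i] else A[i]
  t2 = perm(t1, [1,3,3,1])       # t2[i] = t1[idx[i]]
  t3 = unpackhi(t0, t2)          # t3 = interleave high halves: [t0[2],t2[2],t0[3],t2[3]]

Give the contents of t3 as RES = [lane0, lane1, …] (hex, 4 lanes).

RES = [ 0x70  0x88  0x75  0x77 ]

→ t0 |88|77|70|75|
→ t1 |88|77|70|88|
→ t2 |77|88|88|77|
→ t3 |70|88|75|77|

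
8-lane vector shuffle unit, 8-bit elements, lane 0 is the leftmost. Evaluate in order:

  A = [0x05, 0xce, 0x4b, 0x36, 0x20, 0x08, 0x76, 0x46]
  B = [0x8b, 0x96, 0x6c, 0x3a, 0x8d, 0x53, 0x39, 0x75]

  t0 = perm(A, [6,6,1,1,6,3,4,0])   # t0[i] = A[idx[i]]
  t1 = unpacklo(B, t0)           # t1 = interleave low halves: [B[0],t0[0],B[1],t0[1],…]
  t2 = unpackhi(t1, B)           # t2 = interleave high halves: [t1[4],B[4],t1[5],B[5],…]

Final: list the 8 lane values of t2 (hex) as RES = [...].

→ t0 |76|76|ce|ce|76|36|20|05|
→ t1 |8b|76|96|76|6c|ce|3a|ce|
→ t2 |6c|8d|ce|53|3a|39|ce|75|

RES = [0x6c, 0x8d, 0xce, 0x53, 0x3a, 0x39, 0xce, 0x75]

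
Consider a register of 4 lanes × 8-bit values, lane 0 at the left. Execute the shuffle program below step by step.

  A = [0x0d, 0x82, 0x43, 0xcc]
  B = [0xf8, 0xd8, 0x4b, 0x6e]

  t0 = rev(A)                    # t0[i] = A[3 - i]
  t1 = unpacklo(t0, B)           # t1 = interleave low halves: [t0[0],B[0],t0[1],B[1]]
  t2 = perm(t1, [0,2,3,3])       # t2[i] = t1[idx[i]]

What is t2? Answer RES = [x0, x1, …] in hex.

→ t0 |cc|43|82|0d|
→ t1 |cc|f8|43|d8|
→ t2 |cc|43|d8|d8|

RES = [ 0xcc  0x43  0xd8  0xd8 ]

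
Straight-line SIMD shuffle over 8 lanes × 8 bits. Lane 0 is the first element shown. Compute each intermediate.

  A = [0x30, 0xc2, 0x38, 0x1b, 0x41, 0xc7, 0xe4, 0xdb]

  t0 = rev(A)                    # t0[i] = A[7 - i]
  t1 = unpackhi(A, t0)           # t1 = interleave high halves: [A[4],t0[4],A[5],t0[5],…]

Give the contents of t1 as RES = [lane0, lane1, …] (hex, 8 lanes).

RES = [ 0x41  0x1b  0xc7  0x38  0xe4  0xc2  0xdb  0x30 ]

  t0: db e4 c7 41 1b 38 c2 30
  t1: 41 1b c7 38 e4 c2 db 30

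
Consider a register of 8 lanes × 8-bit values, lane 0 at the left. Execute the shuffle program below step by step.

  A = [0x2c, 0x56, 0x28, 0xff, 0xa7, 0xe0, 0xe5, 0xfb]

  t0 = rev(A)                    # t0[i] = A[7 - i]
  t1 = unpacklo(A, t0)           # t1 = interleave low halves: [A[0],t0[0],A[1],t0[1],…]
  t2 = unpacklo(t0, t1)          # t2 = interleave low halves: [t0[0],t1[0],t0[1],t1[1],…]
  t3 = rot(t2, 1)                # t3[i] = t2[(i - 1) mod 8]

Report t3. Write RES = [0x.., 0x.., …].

t0 = [0xfb, 0xe5, 0xe0, 0xa7, 0xff, 0x28, 0x56, 0x2c]
t1 = [0x2c, 0xfb, 0x56, 0xe5, 0x28, 0xe0, 0xff, 0xa7]
t2 = [0xfb, 0x2c, 0xe5, 0xfb, 0xe0, 0x56, 0xa7, 0xe5]
t3 = [0xe5, 0xfb, 0x2c, 0xe5, 0xfb, 0xe0, 0x56, 0xa7]

RES = [ 0xe5  0xfb  0x2c  0xe5  0xfb  0xe0  0x56  0xa7 ]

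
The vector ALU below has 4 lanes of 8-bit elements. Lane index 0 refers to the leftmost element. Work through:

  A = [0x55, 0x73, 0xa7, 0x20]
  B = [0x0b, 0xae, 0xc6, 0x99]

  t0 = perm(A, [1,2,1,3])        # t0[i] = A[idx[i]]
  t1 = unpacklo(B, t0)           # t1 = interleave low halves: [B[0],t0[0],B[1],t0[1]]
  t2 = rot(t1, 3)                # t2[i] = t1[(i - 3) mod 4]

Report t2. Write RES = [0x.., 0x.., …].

RES = [0x73, 0xae, 0xa7, 0x0b]

t0 = [0x73, 0xa7, 0x73, 0x20]
t1 = [0x0b, 0x73, 0xae, 0xa7]
t2 = [0x73, 0xae, 0xa7, 0x0b]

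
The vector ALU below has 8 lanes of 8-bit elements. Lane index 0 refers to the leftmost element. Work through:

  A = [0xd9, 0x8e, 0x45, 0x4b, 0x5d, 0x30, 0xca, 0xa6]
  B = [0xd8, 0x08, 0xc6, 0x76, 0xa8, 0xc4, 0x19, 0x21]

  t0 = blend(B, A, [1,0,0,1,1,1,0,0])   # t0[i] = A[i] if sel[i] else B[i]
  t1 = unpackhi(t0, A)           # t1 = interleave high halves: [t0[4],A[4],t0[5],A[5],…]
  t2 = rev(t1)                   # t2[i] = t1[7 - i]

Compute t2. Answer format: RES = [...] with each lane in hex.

RES = [ 0xa6  0x21  0xca  0x19  0x30  0x30  0x5d  0x5d ]

t0 = [0xd9, 0x08, 0xc6, 0x4b, 0x5d, 0x30, 0x19, 0x21]
t1 = [0x5d, 0x5d, 0x30, 0x30, 0x19, 0xca, 0x21, 0xa6]
t2 = [0xa6, 0x21, 0xca, 0x19, 0x30, 0x30, 0x5d, 0x5d]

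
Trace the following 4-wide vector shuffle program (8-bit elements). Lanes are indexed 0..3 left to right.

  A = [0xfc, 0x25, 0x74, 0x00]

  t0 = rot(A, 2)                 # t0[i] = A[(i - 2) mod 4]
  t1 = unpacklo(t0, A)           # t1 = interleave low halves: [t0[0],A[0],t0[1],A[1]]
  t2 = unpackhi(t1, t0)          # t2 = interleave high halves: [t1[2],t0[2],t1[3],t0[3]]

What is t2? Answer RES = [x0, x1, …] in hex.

RES = [0x00, 0xfc, 0x25, 0x25]

  t0: 74 00 fc 25
  t1: 74 fc 00 25
  t2: 00 fc 25 25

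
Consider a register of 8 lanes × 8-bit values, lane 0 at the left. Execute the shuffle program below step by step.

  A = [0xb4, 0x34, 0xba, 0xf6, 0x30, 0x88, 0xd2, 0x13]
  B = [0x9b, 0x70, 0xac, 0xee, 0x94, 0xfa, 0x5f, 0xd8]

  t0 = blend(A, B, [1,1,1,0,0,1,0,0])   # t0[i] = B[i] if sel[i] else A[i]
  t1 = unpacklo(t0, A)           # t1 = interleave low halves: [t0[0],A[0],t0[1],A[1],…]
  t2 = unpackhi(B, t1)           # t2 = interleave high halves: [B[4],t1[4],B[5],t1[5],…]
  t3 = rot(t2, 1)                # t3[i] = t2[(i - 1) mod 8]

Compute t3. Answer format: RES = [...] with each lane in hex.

→ t0 |9b|70|ac|f6|30|fa|d2|13|
→ t1 |9b|b4|70|34|ac|ba|f6|f6|
→ t2 |94|ac|fa|ba|5f|f6|d8|f6|
→ t3 |f6|94|ac|fa|ba|5f|f6|d8|

RES = [ 0xf6  0x94  0xac  0xfa  0xba  0x5f  0xf6  0xd8 ]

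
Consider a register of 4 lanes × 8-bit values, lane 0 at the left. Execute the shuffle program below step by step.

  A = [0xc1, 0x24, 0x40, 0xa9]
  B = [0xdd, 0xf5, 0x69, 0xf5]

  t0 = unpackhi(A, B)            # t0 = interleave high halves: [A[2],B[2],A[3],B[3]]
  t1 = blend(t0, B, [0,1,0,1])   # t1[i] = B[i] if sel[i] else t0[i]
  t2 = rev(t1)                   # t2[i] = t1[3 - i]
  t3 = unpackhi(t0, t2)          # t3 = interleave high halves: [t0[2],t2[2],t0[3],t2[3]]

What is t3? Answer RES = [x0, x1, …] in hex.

  t0: 40 69 a9 f5
  t1: 40 f5 a9 f5
  t2: f5 a9 f5 40
  t3: a9 f5 f5 40

RES = [0xa9, 0xf5, 0xf5, 0x40]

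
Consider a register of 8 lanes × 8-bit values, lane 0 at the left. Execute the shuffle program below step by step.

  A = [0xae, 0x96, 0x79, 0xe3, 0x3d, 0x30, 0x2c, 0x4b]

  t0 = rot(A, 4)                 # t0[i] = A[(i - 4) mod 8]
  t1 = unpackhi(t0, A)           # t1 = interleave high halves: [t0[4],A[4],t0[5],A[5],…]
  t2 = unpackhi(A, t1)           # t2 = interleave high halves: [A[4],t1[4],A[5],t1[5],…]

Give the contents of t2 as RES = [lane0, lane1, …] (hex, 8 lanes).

RES = [0x3d, 0x79, 0x30, 0x2c, 0x2c, 0xe3, 0x4b, 0x4b]

t0 = [0x3d, 0x30, 0x2c, 0x4b, 0xae, 0x96, 0x79, 0xe3]
t1 = [0xae, 0x3d, 0x96, 0x30, 0x79, 0x2c, 0xe3, 0x4b]
t2 = [0x3d, 0x79, 0x30, 0x2c, 0x2c, 0xe3, 0x4b, 0x4b]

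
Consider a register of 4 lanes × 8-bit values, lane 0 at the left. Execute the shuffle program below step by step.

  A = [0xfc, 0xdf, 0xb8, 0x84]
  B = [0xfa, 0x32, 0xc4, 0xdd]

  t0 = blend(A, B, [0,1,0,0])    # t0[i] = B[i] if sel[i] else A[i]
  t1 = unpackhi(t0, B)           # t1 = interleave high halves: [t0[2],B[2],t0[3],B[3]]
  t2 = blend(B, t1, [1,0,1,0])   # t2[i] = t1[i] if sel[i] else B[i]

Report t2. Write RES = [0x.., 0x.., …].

  t0: fc 32 b8 84
  t1: b8 c4 84 dd
  t2: b8 32 84 dd

RES = [0xb8, 0x32, 0x84, 0xdd]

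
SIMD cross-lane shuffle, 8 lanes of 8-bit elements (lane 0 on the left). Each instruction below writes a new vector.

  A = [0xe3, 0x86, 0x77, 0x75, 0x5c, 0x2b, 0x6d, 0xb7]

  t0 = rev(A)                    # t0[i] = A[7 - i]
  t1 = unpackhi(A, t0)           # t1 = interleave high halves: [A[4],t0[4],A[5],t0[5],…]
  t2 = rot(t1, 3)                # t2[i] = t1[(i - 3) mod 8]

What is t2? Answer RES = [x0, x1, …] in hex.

  t0: b7 6d 2b 5c 75 77 86 e3
  t1: 5c 75 2b 77 6d 86 b7 e3
  t2: 86 b7 e3 5c 75 2b 77 6d

RES = [0x86, 0xb7, 0xe3, 0x5c, 0x75, 0x2b, 0x77, 0x6d]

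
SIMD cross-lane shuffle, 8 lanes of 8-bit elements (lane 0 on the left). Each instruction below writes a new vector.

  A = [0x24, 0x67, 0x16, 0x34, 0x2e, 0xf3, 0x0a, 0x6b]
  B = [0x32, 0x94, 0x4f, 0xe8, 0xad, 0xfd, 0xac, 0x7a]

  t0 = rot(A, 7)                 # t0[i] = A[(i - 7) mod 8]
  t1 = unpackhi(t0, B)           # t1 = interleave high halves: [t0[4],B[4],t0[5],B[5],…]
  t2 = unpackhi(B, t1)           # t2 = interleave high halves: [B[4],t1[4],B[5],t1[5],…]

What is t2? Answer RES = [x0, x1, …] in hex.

  t0: 67 16 34 2e f3 0a 6b 24
  t1: f3 ad 0a fd 6b ac 24 7a
  t2: ad 6b fd ac ac 24 7a 7a

RES = [ 0xad  0x6b  0xfd  0xac  0xac  0x24  0x7a  0x7a ]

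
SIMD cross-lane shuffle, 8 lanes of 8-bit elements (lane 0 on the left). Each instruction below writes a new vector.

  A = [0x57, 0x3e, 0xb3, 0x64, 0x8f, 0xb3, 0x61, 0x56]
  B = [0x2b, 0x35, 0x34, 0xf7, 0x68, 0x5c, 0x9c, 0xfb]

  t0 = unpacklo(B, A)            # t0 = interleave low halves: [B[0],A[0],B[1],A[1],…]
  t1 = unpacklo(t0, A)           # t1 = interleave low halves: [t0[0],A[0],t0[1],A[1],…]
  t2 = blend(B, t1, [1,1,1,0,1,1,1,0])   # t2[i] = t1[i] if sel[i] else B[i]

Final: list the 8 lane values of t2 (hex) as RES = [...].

→ t0 |2b|57|35|3e|34|b3|f7|64|
→ t1 |2b|57|57|3e|35|b3|3e|64|
→ t2 |2b|57|57|f7|35|b3|3e|fb|

RES = [0x2b, 0x57, 0x57, 0xf7, 0x35, 0xb3, 0x3e, 0xfb]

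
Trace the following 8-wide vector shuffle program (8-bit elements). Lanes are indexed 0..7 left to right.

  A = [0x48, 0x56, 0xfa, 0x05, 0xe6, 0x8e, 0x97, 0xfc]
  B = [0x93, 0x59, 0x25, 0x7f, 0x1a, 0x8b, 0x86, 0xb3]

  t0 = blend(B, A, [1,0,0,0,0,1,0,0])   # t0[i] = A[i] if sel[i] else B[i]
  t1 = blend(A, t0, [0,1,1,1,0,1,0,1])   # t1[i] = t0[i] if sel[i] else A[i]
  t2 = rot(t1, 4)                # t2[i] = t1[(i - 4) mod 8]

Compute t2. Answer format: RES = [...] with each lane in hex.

→ t0 |48|59|25|7f|1a|8e|86|b3|
→ t1 |48|59|25|7f|e6|8e|97|b3|
→ t2 |e6|8e|97|b3|48|59|25|7f|

RES = [0xe6, 0x8e, 0x97, 0xb3, 0x48, 0x59, 0x25, 0x7f]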